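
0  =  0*287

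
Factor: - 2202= -2^1*3^1*367^1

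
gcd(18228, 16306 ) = 62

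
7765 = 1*7765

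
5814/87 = 66+24/29 =66.83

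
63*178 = 11214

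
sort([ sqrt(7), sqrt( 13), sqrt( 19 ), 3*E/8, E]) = [ 3*E/8, sqrt( 7),E, sqrt(13 ) , sqrt(19)]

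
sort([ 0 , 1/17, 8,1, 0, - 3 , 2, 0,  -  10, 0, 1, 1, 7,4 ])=[  -  10, - 3,0, 0,0, 0, 1/17,1, 1,1,2,4, 7, 8] 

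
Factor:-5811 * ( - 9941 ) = 57767151 = 3^1 * 13^1* 149^1*9941^1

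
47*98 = 4606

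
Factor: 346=2^1 * 173^1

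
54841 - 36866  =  17975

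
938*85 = 79730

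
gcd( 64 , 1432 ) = 8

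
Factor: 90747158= 2^1*1447^1*31357^1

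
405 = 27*15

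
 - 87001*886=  - 77082886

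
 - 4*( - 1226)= 4904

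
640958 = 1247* 514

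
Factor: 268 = 2^2*67^1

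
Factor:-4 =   -  2^2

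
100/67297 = 100/67297 = 0.00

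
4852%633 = 421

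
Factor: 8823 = 3^1*17^1*173^1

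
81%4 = 1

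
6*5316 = 31896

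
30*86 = 2580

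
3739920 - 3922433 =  - 182513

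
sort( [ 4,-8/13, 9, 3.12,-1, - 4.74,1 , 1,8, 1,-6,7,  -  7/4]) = [ - 6, - 4.74, - 7/4, - 1,-8/13, 1, 1, 1,3.12,4,7,8,9]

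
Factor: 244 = 2^2*61^1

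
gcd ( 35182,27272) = 14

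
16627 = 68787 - 52160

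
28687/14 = 2049 + 1/14 = 2049.07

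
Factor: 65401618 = 2^1*17^1*  59^1*32603^1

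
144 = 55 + 89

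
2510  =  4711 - 2201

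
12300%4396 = 3508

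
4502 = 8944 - 4442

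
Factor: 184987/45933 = 737/183 = 3^(-1 )*11^1 *61^( - 1 )*67^1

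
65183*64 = 4171712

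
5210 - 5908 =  - 698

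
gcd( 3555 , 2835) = 45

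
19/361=1/19 = 0.05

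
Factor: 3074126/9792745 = 2^1*5^( - 1)*11^2*31^( - 1 )*12703^1 * 63179^( - 1 ) 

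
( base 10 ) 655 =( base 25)115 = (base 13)3b5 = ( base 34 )j9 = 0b1010001111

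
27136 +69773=96909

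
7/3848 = 7/3848 = 0.00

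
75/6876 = 25/2292 = 0.01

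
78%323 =78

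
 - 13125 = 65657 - 78782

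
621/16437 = 207/5479= 0.04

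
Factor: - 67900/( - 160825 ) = 388/919 = 2^2 *97^1 * 919^( - 1 )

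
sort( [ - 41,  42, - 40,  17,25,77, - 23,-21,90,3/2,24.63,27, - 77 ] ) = [ - 77, - 41 , - 40,-23, - 21,3/2,17 , 24.63 , 25,27,42,77,90]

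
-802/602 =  - 2 + 201/301  =  - 1.33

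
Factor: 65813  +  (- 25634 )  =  40179= 3^1*59^1*227^1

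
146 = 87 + 59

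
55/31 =1 + 24/31  =  1.77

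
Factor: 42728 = 2^3*7^2 * 109^1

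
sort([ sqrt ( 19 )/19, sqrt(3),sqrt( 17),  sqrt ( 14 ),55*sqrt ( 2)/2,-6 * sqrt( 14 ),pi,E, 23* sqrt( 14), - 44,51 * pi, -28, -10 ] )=[-44,-28, - 6*sqrt( 14 ), -10,sqrt(19 ) /19,  sqrt( 3 ),E,pi , sqrt(14 ),sqrt(17),  55 * sqrt( 2) /2,23 * sqrt(  14 ),51*pi]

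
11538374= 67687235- 56148861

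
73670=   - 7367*( - 10)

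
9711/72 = 134 + 7/8 = 134.88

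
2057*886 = 1822502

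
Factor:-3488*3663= - 12776544   =  - 2^5 * 3^2*11^1* 37^1*109^1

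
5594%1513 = 1055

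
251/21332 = 251/21332 = 0.01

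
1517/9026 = 1517/9026 = 0.17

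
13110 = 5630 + 7480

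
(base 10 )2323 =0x913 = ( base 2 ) 100100010011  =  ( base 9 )3161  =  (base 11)1822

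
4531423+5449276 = 9980699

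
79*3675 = 290325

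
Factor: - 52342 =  - 2^1 * 26171^1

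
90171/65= 90171/65 = 1387.25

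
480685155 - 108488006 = 372197149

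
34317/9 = 3813   =  3813.00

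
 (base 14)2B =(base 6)103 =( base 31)18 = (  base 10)39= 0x27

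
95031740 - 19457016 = 75574724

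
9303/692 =9303/692 = 13.44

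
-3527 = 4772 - 8299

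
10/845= 2/169 = 0.01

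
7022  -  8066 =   -  1044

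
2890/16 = 1445/8 =180.62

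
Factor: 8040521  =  173^1*46477^1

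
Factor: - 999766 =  - 2^1 * 499883^1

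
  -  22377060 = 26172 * ( - 855) 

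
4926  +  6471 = 11397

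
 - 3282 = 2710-5992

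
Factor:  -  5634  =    -  2^1*3^2*313^1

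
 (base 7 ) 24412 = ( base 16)18EB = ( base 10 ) 6379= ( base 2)1100011101011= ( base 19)HCE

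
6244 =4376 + 1868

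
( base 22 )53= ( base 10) 113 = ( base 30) 3N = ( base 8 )161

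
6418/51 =6418/51 = 125.84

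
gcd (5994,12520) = 2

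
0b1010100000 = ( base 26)pm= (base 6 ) 3040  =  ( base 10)672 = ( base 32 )l0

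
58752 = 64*918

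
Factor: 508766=2^1*254383^1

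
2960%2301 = 659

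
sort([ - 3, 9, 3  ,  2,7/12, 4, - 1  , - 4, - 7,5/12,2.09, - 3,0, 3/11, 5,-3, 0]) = [ - 7, - 4,-3, - 3, - 3,-1, 0,0,3/11,5/12,7/12, 2, 2.09  ,  3 , 4,5,9]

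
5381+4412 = 9793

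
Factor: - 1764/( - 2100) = 21/25 = 3^1*5^ (  -  2) * 7^1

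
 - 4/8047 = - 4/8047 = -0.00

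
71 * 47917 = 3402107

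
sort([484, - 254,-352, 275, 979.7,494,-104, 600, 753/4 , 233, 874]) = [ - 352, - 254,-104, 753/4, 233,275, 484, 494, 600, 874 , 979.7]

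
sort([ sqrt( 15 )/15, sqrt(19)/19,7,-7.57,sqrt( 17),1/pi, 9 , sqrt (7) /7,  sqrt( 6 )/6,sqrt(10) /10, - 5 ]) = [-7.57,-5,sqrt(19) /19,sqrt(15 )/15,sqrt ( 10)/10 , 1/pi,sqrt( 7)/7, sqrt( 6)/6, sqrt( 17),  7 , 9]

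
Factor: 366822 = 2^1*3^3*6793^1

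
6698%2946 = 806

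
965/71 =13 + 42/71 = 13.59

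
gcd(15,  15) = 15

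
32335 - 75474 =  - 43139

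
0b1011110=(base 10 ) 94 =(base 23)42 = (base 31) 31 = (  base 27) 3d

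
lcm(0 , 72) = 0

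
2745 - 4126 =-1381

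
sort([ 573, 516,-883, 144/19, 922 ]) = [ - 883,144/19, 516, 573, 922]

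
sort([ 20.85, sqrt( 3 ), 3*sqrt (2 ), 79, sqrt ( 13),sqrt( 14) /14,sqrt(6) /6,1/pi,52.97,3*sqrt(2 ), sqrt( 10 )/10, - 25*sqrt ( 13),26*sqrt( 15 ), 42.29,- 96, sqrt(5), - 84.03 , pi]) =[ -96,-25*sqrt( 13 ), - 84.03, sqrt(14) /14, sqrt( 10)/10, 1/pi , sqrt( 6 ) /6 , sqrt(3),  sqrt ( 5 ), pi,sqrt( 13), 3*sqrt( 2), 3  *sqrt( 2), 20.85, 42.29,52.97, 79,26*sqrt( 15 )] 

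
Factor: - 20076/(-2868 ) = 7^1 = 7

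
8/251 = 8/251 =0.03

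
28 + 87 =115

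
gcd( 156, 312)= 156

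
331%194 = 137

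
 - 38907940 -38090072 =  - 76998012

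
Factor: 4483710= 2^1*3^2*5^1 * 7^1*11^1*647^1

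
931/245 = 3 + 4/5 = 3.80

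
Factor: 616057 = 13^1 * 47389^1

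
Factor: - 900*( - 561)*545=2^2*3^3*5^3*11^1*17^1*109^1 = 275170500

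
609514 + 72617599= 73227113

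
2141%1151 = 990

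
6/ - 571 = -6/571=   -0.01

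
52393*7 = 366751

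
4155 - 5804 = -1649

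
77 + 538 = 615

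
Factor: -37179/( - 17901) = 27/13  =  3^3 * 13^( - 1) 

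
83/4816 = 83/4816 = 0.02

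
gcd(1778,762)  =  254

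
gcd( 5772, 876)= 12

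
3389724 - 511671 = 2878053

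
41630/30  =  1387 + 2/3 = 1387.67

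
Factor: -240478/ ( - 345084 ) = 623/894=2^( - 1 )* 3^(-1 )*7^1*89^1*149^(-1 ) 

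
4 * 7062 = 28248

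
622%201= 19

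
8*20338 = 162704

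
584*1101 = 642984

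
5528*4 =22112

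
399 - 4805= -4406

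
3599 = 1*3599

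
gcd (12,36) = 12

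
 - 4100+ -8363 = - 12463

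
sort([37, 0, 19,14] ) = [0, 14 , 19, 37 ] 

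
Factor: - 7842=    - 2^1 * 3^1*1307^1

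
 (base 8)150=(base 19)59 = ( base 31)3B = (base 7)206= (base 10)104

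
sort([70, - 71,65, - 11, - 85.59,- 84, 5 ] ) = [ - 85.59, - 84, - 71, - 11, 5, 65,70]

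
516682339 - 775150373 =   -  258468034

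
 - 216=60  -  276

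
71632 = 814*88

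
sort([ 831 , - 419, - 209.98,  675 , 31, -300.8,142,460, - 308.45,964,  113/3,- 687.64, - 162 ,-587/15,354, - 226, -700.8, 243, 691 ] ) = [ - 700.8,-687.64,- 419,-308.45,  -  300.8,-226,-209.98,  -  162, - 587/15,  31  ,  113/3, 142,243, 354,460,675,691,831,964]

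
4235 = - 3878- - 8113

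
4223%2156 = 2067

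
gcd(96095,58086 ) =1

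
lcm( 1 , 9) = 9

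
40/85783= 40/85783 = 0.00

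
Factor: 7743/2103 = 2581/701=29^1*89^1*701^( - 1)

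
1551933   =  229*6777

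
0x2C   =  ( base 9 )48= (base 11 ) 40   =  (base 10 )44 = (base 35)19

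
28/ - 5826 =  - 1+ 2899/2913 = -  0.00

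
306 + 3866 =4172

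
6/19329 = 2/6443 = 0.00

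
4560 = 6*760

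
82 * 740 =60680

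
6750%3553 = 3197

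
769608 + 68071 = 837679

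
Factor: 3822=2^1*3^1*7^2 *13^1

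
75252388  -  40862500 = 34389888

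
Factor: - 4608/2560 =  - 3^2*5^( - 1) = - 9/5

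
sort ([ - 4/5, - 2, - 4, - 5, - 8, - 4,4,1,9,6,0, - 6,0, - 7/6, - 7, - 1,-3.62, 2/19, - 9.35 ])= [ - 9.35, - 8, - 7,  -  6 , - 5, - 4, - 4,-3.62, - 2, - 7/6, - 1, - 4/5, 0, 0,2/19,1,4, 6,9 ] 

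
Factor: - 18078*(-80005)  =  1446330390 = 2^1*3^1*5^1*23^1*131^1*16001^1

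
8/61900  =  2/15475 = 0.00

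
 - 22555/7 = - 22555/7 = -3222.14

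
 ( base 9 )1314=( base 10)985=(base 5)12420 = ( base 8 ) 1731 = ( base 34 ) sx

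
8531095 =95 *89801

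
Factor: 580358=2^1*439^1*661^1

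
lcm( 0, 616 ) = 0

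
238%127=111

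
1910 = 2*955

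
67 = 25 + 42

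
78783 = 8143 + 70640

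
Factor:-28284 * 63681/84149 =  - 2^2 * 3^2 * 13^( - 1)*2357^1 *6473^( - 1)*  21227^1=- 1801153404/84149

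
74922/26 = 2881  +  8/13  =  2881.62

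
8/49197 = 8/49197 = 0.00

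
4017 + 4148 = 8165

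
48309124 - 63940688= - 15631564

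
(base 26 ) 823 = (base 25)8id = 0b1010101010111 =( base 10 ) 5463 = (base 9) 7440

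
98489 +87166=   185655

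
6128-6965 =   -  837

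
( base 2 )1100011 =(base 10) 99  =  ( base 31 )36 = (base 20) 4J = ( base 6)243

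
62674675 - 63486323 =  - 811648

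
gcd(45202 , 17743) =1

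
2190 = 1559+631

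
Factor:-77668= - 2^2*19417^1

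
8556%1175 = 331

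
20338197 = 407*49971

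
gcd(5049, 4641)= 51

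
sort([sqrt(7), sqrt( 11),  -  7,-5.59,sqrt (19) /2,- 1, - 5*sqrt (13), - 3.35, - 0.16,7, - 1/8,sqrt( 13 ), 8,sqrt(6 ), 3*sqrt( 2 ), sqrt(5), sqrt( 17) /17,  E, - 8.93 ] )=[ - 5*sqrt(13 ),- 8.93, - 7, - 5.59, - 3.35 , -1, - 0.16, - 1/8, sqrt( 17)/17 , sqrt( 19) /2,sqrt(5),sqrt( 6 ),sqrt( 7 ), E, sqrt( 11 ) , sqrt( 13 ),3*sqrt( 2 ),7, 8]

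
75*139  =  10425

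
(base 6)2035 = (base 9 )555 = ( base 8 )707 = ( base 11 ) 384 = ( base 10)455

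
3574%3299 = 275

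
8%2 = 0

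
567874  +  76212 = 644086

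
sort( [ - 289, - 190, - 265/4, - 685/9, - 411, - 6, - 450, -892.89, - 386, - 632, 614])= [ - 892.89, - 632, - 450, - 411 , - 386, - 289,-190, - 685/9 , - 265/4  , - 6,614 ] 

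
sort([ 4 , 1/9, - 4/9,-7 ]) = [ - 7,- 4/9,1/9, 4]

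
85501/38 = 2250+1/38 = 2250.03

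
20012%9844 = 324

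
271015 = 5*54203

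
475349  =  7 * 67907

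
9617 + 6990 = 16607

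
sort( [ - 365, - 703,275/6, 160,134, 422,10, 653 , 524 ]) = [ - 703, - 365,10,  275/6,134 , 160, 422,  524, 653] 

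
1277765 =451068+826697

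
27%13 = 1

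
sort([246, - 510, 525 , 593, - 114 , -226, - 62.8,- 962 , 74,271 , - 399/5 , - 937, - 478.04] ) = [ - 962, - 937,-510 ,-478.04 , - 226,  -  114 ,-399/5, - 62.8,74 , 246, 271 , 525,593 ] 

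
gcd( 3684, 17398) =2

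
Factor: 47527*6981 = 3^1*13^1*179^1*47527^1  =  331785987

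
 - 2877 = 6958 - 9835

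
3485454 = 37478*93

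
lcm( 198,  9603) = 19206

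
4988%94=6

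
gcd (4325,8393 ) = 1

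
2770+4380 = 7150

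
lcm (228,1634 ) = 9804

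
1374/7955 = 1374/7955 = 0.17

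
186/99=1 + 29/33 = 1.88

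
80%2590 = 80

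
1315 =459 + 856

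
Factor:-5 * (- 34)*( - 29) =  - 2^1* 5^1*17^1 * 29^1=- 4930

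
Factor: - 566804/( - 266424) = 217/102 = 2^( - 1 )*3^( - 1)*7^1*17^( - 1 )*31^1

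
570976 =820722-249746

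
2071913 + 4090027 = 6161940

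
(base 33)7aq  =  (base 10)7979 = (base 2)1111100101011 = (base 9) 11845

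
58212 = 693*84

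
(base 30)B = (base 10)11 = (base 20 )B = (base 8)13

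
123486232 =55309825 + 68176407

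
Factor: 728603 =17^1  *42859^1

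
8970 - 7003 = 1967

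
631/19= 631/19  =  33.21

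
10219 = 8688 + 1531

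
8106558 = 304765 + 7801793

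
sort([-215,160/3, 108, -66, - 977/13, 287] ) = [ - 215, - 977/13, - 66, 160/3, 108, 287] 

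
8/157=8/157 = 0.05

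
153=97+56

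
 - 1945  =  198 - 2143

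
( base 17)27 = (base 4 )221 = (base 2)101001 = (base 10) 41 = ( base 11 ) 38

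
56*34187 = 1914472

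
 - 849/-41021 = 849/41021 = 0.02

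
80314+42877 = 123191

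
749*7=5243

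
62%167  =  62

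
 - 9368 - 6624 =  - 15992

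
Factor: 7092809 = 23^1*308383^1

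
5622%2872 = 2750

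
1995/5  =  399=399.00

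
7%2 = 1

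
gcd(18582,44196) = 6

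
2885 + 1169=4054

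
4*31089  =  124356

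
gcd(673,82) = 1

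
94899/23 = 94899/23 = 4126.04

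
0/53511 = 0=0.00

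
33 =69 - 36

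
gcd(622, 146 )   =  2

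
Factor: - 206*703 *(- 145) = 20998610 = 2^1*5^1*19^1*29^1*37^1*103^1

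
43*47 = 2021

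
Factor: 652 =2^2*163^1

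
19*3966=75354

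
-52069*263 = -13694147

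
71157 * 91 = 6475287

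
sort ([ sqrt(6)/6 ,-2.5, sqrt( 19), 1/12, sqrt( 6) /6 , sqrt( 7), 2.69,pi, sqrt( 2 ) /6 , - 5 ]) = [ -5,-2.5, 1/12,  sqrt( 2) /6,sqrt( 6 )/6, sqrt( 6)/6, sqrt( 7 ), 2.69,pi, sqrt( 19 )]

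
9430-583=8847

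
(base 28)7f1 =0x1715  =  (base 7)23141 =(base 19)g70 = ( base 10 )5909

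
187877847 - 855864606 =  - 667986759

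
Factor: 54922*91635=5032777470=2^1*3^1*5^1*7^1*41^1*149^1*3923^1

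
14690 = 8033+6657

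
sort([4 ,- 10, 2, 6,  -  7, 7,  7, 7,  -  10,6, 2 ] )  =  [  -  10, - 10,  -  7, 2, 2 , 4, 6,  6,7 , 7,7 ]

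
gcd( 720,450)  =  90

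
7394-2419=4975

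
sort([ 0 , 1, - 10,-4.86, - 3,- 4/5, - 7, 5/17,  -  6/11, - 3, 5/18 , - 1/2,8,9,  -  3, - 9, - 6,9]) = [ - 10, - 9,-7, - 6, -4.86, - 3, -3, - 3 ,-4/5, -6/11 , - 1/2, 0,5/18, 5/17,1, 8,9,9]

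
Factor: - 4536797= -4536797^1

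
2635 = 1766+869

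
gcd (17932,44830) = 8966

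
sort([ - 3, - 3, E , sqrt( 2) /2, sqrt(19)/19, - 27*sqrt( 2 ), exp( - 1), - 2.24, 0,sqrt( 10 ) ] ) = [ - 27 * sqrt( 2),  -  3, - 3, - 2.24, 0, sqrt(19) /19,exp( - 1), sqrt( 2) /2,E,sqrt(10)] 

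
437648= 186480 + 251168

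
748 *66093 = 49437564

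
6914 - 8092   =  -1178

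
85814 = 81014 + 4800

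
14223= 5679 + 8544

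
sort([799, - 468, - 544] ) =[-544, - 468,799] 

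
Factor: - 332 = -2^2  *  83^1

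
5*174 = 870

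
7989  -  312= 7677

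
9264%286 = 112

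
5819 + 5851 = 11670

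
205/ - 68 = -4 + 67/68 = -3.01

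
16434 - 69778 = -53344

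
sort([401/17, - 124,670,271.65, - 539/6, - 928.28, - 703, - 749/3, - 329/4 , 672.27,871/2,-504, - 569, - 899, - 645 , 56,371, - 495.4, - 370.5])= [ - 928.28, - 899, - 703, - 645 , - 569, - 504, - 495.4, - 370.5, - 749/3,  -  124, - 539/6, - 329/4, 401/17, 56, 271.65, 371,871/2,670, 672.27 ] 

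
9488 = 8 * 1186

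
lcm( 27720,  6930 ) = 27720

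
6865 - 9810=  - 2945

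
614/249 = 2 + 116/249 = 2.47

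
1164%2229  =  1164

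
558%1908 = 558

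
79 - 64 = 15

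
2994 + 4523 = 7517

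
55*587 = 32285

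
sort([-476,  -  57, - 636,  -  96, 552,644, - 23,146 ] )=[ -636, - 476, - 96,-57,-23,146,  552,644]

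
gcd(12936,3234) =3234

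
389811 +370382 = 760193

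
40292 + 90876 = 131168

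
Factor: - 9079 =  - 7^1*1297^1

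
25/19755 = 5/3951= 0.00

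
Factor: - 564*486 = -274104 =- 2^3*3^6 *47^1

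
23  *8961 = 206103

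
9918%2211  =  1074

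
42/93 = 14/31 = 0.45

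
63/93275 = 9/13325 = 0.00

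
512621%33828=5201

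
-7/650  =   - 7/650 = - 0.01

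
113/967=113/967 =0.12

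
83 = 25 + 58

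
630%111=75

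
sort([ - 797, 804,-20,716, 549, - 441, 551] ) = [ - 797, - 441, - 20, 549, 551, 716, 804]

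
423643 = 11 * 38513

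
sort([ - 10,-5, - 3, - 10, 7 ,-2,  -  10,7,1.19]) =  [  -  10, - 10, - 10, - 5, - 3,-2,1.19, 7, 7 ]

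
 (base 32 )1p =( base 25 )27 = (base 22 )2d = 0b111001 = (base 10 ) 57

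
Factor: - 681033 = -3^1*227011^1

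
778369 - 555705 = 222664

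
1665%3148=1665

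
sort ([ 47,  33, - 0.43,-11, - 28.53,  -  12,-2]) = [ - 28.53, - 12,-11,  -  2, - 0.43,33,47]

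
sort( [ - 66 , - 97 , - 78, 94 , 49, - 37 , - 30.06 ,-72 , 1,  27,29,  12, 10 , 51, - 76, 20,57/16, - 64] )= [ - 97, - 78, - 76, - 72 , - 66 , - 64, - 37, - 30.06 , 1,57/16, 10,12 , 20, 27, 29,  49, 51, 94 ]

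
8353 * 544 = 4544032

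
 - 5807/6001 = - 1 + 194/6001=- 0.97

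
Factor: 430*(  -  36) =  - 2^3*3^2*5^1*43^1 = -15480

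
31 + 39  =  70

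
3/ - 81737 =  - 1 + 81734/81737 = - 0.00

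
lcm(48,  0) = 0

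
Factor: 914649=3^1* 304883^1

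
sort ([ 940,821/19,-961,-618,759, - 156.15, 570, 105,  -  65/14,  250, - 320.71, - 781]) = [ - 961, - 781, - 618, - 320.71, - 156.15, - 65/14, 821/19, 105,250, 570,759,940]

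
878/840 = 1 + 19/420 = 1.05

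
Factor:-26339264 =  - 2^6*7^2*37^1*227^1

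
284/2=142 = 142.00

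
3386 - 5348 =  - 1962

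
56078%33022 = 23056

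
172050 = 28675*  6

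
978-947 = 31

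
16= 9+7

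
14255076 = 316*45111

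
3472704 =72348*48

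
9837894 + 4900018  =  14737912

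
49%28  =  21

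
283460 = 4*70865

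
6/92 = 3/46 = 0.07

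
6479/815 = 7 + 774/815 = 7.95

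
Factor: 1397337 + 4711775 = 6109112   =  2^3*181^1*4219^1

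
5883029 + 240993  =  6124022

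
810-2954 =-2144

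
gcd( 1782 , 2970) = 594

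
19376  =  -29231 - -48607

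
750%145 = 25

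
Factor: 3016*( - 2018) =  - 2^4 *13^1*29^1*1009^1  =  - 6086288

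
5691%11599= 5691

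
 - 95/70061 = -95/70061=- 0.00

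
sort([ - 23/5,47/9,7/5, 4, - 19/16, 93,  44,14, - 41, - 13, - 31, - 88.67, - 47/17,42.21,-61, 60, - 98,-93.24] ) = [ - 98,-93.24,- 88.67, - 61, - 41,  -  31,- 13, - 23/5, - 47/17,-19/16,7/5 , 4,47/9,14,42.21,44, 60,  93 ]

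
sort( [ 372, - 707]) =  [-707, 372 ]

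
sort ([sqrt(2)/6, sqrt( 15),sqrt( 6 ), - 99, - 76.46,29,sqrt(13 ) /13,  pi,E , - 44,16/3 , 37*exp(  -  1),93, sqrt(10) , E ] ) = [ - 99, - 76.46, - 44,sqrt(2)/6, sqrt(13 )/13, sqrt(6) , E,E,pi,sqrt( 10 ), sqrt( 15),  16/3,37*exp ( - 1 ),29, 93 ]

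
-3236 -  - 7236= 4000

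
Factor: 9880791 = 3^1*17^1*193741^1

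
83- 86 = - 3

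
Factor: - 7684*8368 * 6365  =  -409267666880 = -2^6*5^1*17^1*19^1*67^1*113^1*523^1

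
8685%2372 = 1569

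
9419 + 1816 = 11235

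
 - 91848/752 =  - 11481/94 = - 122.14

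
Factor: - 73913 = - 7^1* 10559^1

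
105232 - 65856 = 39376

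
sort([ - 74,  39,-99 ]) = [ - 99, - 74, 39]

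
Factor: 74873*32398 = 2^1 * 97^1 * 167^1 * 74873^1=2425735454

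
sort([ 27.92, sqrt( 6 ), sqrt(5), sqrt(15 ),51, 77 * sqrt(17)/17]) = [sqrt( 5 ), sqrt(6),sqrt(15),  77*sqrt( 17 ) /17, 27.92, 51]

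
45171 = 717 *63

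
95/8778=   5/462 = 0.01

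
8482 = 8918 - 436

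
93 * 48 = 4464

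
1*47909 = 47909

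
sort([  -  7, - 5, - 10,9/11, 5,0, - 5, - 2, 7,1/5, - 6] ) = [ - 10, - 7, - 6, - 5, - 5, - 2, 0,1/5, 9/11, 5,  7] 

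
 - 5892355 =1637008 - 7529363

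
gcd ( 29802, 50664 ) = 6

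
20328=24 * 847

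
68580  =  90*762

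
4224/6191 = 4224/6191 = 0.68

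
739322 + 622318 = 1361640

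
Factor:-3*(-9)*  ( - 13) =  - 351 =- 3^3*13^1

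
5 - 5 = 0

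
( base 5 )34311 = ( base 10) 2456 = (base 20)62g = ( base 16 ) 998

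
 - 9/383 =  - 9/383 = -0.02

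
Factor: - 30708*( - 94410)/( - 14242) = -1449571140/7121 = - 2^2*3^4*5^1*853^1*1049^1*7121^( - 1) 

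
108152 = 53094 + 55058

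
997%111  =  109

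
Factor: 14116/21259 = 2^2 * 7^ ( - 1)*3037^( - 1)*3529^1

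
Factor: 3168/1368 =2^2*11^1*19^ ( - 1) = 44/19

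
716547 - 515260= 201287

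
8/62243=8/62243 = 0.00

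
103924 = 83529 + 20395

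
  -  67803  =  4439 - 72242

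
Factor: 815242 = 2^1 * 407621^1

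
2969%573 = 104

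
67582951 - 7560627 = 60022324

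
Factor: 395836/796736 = 469/944 = 2^( - 4) * 7^1*59^( - 1)*67^1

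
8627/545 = 8627/545 = 15.83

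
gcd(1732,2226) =2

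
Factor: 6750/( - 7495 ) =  - 1350/1499 = - 2^1*3^3*5^2 *1499^( - 1 ) 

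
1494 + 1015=2509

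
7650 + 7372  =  15022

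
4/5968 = 1/1492  =  0.00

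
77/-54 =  - 2 + 31/54 = -  1.43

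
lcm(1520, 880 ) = 16720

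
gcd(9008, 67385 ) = 1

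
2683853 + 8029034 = 10712887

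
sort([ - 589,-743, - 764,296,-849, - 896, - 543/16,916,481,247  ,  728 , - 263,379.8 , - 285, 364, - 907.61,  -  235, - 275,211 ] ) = [ - 907.61, - 896, - 849, - 764, - 743, - 589, - 285, - 275,-263, - 235,-543/16,211,247,296,364,379.8,481 , 728,916]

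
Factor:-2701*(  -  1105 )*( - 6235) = -18609012175 = -5^2*13^1*17^1*29^1*37^1 * 43^1 * 73^1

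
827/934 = 827/934 =0.89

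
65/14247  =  65/14247 = 0.00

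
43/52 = 43/52= 0.83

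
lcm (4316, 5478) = 142428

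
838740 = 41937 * 20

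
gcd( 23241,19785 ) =3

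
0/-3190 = 0/1 = - 0.00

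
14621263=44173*331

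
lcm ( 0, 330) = 0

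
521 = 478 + 43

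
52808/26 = 2031 + 1/13 = 2031.08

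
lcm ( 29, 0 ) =0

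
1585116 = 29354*54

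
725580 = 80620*9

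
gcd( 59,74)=1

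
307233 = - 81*( - 3793)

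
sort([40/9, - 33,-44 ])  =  [-44, - 33,  40/9 ]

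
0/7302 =0 =0.00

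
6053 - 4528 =1525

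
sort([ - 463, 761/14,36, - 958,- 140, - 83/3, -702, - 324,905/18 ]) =[ - 958, - 702,  -  463 , - 324,  -  140, - 83/3,36, 905/18,761/14 ]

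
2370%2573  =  2370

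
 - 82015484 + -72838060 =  - 154853544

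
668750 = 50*13375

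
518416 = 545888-27472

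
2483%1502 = 981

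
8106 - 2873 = 5233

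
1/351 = 1/351 =0.00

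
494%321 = 173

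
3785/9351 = 3785/9351= 0.40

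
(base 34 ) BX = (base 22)ib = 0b110010111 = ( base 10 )407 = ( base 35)bm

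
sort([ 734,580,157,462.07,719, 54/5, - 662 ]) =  [ - 662, 54/5  ,  157, 462.07 , 580,719, 734 ]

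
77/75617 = 77/75617 = 0.00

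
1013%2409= 1013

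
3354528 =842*3984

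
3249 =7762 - 4513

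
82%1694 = 82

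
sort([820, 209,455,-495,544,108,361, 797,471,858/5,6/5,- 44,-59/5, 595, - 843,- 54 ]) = [- 843, - 495, - 54,-44,- 59/5 , 6/5,108,858/5,209,361,455,471 , 544,595  ,  797,820] 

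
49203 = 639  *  77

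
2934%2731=203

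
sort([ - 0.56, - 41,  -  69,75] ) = [ - 69,-41, - 0.56,75] 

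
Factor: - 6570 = -2^1 * 3^2 * 5^1*73^1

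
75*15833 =1187475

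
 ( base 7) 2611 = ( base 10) 988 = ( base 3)1100121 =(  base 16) 3DC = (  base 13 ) 5B0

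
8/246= 4/123   =  0.03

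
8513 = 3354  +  5159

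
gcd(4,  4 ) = 4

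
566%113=1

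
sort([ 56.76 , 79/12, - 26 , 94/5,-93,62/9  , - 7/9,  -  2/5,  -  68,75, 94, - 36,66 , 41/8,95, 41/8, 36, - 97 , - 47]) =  [ - 97, - 93,-68, - 47, - 36, - 26, -7/9,  -  2/5,  41/8 , 41/8, 79/12, 62/9, 94/5,36, 56.76,66, 75,94, 95]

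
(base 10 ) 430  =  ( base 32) de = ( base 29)eo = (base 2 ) 110101110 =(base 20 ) 11A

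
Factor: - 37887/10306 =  - 2^(-1 ) * 3^1*73^1*173^1*5153^( - 1)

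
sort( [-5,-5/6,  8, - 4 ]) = [ - 5, - 4, - 5/6, 8]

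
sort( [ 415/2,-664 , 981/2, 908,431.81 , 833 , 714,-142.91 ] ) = [-664, - 142.91, 415/2,  431.81 , 981/2 , 714 , 833, 908] 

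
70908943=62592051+8316892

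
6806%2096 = 518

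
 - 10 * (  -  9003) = 90030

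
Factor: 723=3^1 * 241^1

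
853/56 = 853/56 = 15.23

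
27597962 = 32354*853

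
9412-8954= 458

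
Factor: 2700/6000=2^( - 2) * 3^2*5^( - 1) = 9/20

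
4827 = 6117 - 1290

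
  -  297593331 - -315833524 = 18240193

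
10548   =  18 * 586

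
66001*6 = 396006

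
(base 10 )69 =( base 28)2D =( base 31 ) 27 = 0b1000101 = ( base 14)4d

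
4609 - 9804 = - 5195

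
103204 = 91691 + 11513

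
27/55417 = 27/55417 = 0.00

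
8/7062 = 4/3531 = 0.00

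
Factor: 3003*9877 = 29660631 =3^1*7^2 * 11^1*13^1*17^1*83^1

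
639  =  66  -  - 573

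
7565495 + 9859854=17425349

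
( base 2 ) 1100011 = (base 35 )2t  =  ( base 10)99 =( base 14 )71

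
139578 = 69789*2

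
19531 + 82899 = 102430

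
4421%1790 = 841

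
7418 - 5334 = 2084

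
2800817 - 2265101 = 535716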